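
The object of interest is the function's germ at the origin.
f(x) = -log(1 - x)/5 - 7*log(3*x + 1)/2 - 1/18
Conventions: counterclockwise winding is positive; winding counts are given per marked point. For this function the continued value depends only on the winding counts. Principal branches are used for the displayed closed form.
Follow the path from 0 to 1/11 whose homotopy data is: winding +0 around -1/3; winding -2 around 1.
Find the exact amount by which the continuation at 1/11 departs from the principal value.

The rational part is single-valued and drops out of the difference; each branch term changes only by its own monodromy.
(-1/5)*log(1 - x/(1)): each positive loop around 1 adds 2*pi*i to the log, so winding -2 contributes (-1/5)*(-2)*2*pi*i = (4/5)*pi*i.
(-7/2)*log(1 - x/(-1/3)): winding 0 around -1/3, so this term returns to its principal value, contribution 0.
Summing the contributions at x = 1/11 gives (4/5)*pi*i.

Continued minus principal equals (4/5)*pi*i.


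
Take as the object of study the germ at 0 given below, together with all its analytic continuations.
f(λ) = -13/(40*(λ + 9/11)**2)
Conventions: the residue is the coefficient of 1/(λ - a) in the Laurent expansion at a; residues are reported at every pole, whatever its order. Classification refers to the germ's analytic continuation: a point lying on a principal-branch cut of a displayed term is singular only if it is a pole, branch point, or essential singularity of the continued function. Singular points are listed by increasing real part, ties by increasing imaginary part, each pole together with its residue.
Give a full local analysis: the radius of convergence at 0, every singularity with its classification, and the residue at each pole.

Denominator factor (λ + 9/11)^2: pole of order 2 at -9/11, modulus 9/11.
The radius of convergence is the smallest modulus among the singular points: 9/11.
At the order-2 pole -9/11 set g(λ) = (λ - (-9/11))^2*f(λ) = -13/40.
Order-2 pole: residue = g'(a); g'(-9/11) = 0, so the residue is 0.

Radius of convergence at 0: 9/11.
At -9/11: a pole of order 2; residue 0.


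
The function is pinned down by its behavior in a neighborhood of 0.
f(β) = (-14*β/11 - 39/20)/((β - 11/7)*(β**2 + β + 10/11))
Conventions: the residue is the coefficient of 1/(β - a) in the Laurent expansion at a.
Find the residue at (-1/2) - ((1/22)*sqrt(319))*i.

The factor β**2 + β + 10/11 splits as (β - a)(β - a') with a = (-1/2) - ((1/22)*sqrt(319))*i, a' = (-1/2) + ((1/22)*sqrt(319))*i. At the order-1 pole a set g(β) = (β - a)*f(β) = [(-14*β/11 - 39/20)/(β - 11/7)] / (β - a').
Simple pole: residue = g(a) at a = (-1/2) - ((1/22)*sqrt(319))*i, which is (42581/106720) + ((15393/1173920)*sqrt(319))*i.

The residue is (42581/106720) + ((15393/1173920)*sqrt(319))*i.


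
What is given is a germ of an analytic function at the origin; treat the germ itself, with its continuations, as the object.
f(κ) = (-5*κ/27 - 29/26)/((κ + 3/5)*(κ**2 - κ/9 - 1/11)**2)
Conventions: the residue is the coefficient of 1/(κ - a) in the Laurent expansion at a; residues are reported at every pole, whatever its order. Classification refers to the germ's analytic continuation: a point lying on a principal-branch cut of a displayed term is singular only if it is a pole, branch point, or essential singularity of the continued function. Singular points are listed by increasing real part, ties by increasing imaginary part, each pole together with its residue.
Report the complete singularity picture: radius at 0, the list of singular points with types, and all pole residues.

Denominator factor (κ**2 - κ/9 - 1/11)^2: discriminant 335/891, real irrational roots 1/18 + (1/198)*sqrt(3685) and 1/18 - (1/198)*sqrt(3685); poles of order 2, moduli 1/18 + (1/198)*sqrt(3685) and -1/18 + (1/198)*sqrt(3685).
Denominator factor (κ + 3/5): pole of order 1 at -3/5, modulus 3/5.
The radius of convergence is the smallest modulus among the singular points: -1/18 + (1/198)*sqrt(3685).
At the order-1 pole -3/5 set g(κ) = (κ - (-3/5))*f(κ) = (-5*κ/27 - 29/26)/(κ**2 - κ/9 - 1/11)**2.
Simple pole: residue = g(a) at a = -3/5, which is -17771875/1994954.
The factor κ**2 - κ/9 - 1/11 splits as (κ - a)(κ - a') with a = 1/18 - (1/198)*sqrt(3685), a' = 1/18 + (1/198)*sqrt(3685). At the order-2 pole a set g(κ) = (κ - a)^2*f(κ) = [(-5*κ/27 - 29/26)/(κ + 3/5)] / (κ - a')^2.
Order-2 pole: residue = g'(a); g'(1/18 - (1/198)*sqrt(3685)) = 17771875/3989908 - (13414074047/89553485060)*sqrt(3685), so the residue is 17771875/3989908 - (13414074047/89553485060)*sqrt(3685).
The factor κ**2 - κ/9 - 1/11 splits as (κ - a)(κ - a') with a = 1/18 + (1/198)*sqrt(3685), a' = 1/18 - (1/198)*sqrt(3685). At the order-2 pole a set g(κ) = (κ - a)^2*f(κ) = [(-5*κ/27 - 29/26)/(κ + 3/5)] / (κ - a')^2.
Order-2 pole: residue = g'(a); g'(1/18 + (1/198)*sqrt(3685)) = 17771875/3989908 + (13414074047/89553485060)*sqrt(3685), so the residue is 17771875/3989908 + (13414074047/89553485060)*sqrt(3685).
List the singular points by increasing real part (a conjugate pair: the negative imaginary part first).

Radius of convergence at 0: -1/18 + (1/198)*sqrt(3685).
At -3/5: a pole of order 1; residue -17771875/1994954.
At 1/18 - (1/198)*sqrt(3685): a pole of order 2; residue 17771875/3989908 - (13414074047/89553485060)*sqrt(3685).
At 1/18 + (1/198)*sqrt(3685): a pole of order 2; residue 17771875/3989908 + (13414074047/89553485060)*sqrt(3685).


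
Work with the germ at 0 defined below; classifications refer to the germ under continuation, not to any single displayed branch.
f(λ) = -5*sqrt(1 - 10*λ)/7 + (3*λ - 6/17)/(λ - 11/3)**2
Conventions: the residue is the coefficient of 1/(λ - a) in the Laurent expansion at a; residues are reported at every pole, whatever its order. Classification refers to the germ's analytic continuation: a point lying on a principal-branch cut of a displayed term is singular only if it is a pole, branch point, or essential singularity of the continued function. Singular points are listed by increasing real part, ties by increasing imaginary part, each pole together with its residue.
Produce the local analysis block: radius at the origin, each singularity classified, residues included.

Radius of convergence at 0: 1/10.
At 1/10: an algebraic (square-root) branch point.
At 11/3: a pole of order 2; residue 3.

Denominator factor (λ - 11/3)^2: pole of order 2 at 11/3, modulus 11/3.
Branch term (-5/7)*sqrt(1 - λ/(1/10)): its argument vanishes at λ = 1/10, a square-root branch point, modulus 1/10.
The radius of convergence is the smallest modulus among the singular points: 1/10.
The branch term is analytic at 11/3 and contributes nothing to the residue; only the rational part matters.
At the order-2 pole 11/3 set g(λ) = (λ - (11/3))^2*(rational part) = 3*λ - 6/17.
Order-2 pole: residue = g'(a); g'(11/3) = 3, so the residue is 3.
List the singular points by increasing real part (a conjugate pair: the negative imaginary part first).


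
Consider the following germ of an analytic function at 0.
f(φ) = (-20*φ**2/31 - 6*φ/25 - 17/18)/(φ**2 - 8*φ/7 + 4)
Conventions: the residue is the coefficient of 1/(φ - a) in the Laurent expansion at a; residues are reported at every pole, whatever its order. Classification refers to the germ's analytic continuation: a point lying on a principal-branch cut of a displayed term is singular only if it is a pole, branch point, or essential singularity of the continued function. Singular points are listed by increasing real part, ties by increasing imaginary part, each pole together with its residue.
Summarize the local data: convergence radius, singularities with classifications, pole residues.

Radius of convergence at 0: 2.
At (4/7) - ((6/7)*sqrt(5))*i: a pole of order 1; residue (-2651/5425) + ((736681/5859000)*sqrt(5))*i.
At (4/7) + ((6/7)*sqrt(5))*i: a pole of order 1; residue (-2651/5425) - ((736681/5859000)*sqrt(5))*i.

Denominator factor (φ**2 - 8*φ/7 + 4): discriminant -720/49, complex-conjugate roots (4/7) + ((6/7)*sqrt(5))*i and (4/7) - ((6/7)*sqrt(5))*i; poles of order 1, moduli 2 and 2.
The radius of convergence is the smallest modulus among the singular points: 2.
The factor φ**2 - 8*φ/7 + 4 splits as (φ - a)(φ - a') with a = (4/7) - ((6/7)*sqrt(5))*i, a' = (4/7) + ((6/7)*sqrt(5))*i. At the order-1 pole a set g(φ) = (φ - a)*f(φ) = [-20*φ**2/31 - 6*φ/25 - 17/18] / (φ - a').
Simple pole: residue = g(a) at a = (4/7) - ((6/7)*sqrt(5))*i, which is (-2651/5425) + ((736681/5859000)*sqrt(5))*i.
The factor φ**2 - 8*φ/7 + 4 splits as (φ - a)(φ - a') with a = (4/7) + ((6/7)*sqrt(5))*i, a' = (4/7) - ((6/7)*sqrt(5))*i. At the order-1 pole a set g(φ) = (φ - a)*f(φ) = [-20*φ**2/31 - 6*φ/25 - 17/18] / (φ - a').
Simple pole: residue = g(a) at a = (4/7) + ((6/7)*sqrt(5))*i, which is (-2651/5425) - ((736681/5859000)*sqrt(5))*i.
List the singular points by increasing real part (a conjugate pair: the negative imaginary part first).


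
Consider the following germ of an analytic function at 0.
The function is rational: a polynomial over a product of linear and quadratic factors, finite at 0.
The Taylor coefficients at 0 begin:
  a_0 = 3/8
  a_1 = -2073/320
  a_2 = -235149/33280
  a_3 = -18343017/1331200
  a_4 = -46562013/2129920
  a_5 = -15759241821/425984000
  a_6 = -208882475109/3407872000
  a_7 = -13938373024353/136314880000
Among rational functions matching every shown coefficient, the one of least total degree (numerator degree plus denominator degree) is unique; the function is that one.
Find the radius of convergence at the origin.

The radius of convergence is -5/8 + (1/24)*sqrt(865).

No rational of total degree below 4 reproduces all 8 coefficients; solving the [2/2] Pade equations on them gives f(β) = (5*β**2/39 + 23*β/3 - 5/12)/(β**2 + 5*β/4 - 10/9), whose expansion matches every shown term.
Denominator factor (β**2 + 5*β/4 - 10/9): discriminant 865/144, real irrational roots -5/8 + (1/24)*sqrt(865) and -5/8 - (1/24)*sqrt(865); poles of order 1, moduli -5/8 + (1/24)*sqrt(865) and 5/8 + (1/24)*sqrt(865).
The radius of convergence is the smallest modulus among the singular points: -5/8 + (1/24)*sqrt(865).


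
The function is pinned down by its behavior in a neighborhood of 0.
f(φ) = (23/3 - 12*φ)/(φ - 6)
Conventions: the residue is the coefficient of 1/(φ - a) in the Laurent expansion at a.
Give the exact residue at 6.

The residue is -193/3.

At the order-1 pole 6 set g(φ) = (φ - (6))*f(φ) = 23/3 - 12*φ.
Simple pole: residue = g(a) at a = 6, which is -193/3.


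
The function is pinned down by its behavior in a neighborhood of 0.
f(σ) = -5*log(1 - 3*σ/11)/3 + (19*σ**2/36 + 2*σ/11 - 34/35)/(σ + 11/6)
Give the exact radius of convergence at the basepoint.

The radius of convergence is 11/6.

Denominator factor (σ + 11/6): pole of order 1 at -11/6, modulus 11/6.
Branch term (-5/3)*log(1 - σ/(11/3)): its argument vanishes at σ = 11/3, a logarithmic branch point, modulus 11/3.
The radius of convergence is the smallest modulus among the singular points: 11/6.


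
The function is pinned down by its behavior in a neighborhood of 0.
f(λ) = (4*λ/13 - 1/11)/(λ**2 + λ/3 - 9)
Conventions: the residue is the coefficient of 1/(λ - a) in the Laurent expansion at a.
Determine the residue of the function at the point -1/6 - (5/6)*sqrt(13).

The residue is 2/13 + (61/9295)*sqrt(13).

The factor λ**2 + λ/3 - 9 splits as (λ - a)(λ - a') with a = -1/6 - (5/6)*sqrt(13), a' = -1/6 + (5/6)*sqrt(13). At the order-1 pole a set g(λ) = (λ - a)*f(λ) = [4*λ/13 - 1/11] / (λ - a').
Simple pole: residue = g(a) at a = -1/6 - (5/6)*sqrt(13), which is 2/13 + (61/9295)*sqrt(13).


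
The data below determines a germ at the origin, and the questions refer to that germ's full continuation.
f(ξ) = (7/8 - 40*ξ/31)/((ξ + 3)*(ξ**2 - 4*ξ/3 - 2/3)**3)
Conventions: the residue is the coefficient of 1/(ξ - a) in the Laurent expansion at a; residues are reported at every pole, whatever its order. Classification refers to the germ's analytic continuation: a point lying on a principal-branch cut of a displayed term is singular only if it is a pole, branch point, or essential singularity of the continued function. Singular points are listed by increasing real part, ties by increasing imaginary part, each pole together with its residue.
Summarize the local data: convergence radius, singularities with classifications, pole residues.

Radius of convergence at 0: -2/3 + (1/3)*sqrt(10).
At -3: a pole of order 1; residue 31779/12561944.
At 2/3 - (1/3)*sqrt(10): a pole of order 3; residue -31779/25123888 + (167644053/200991104000)*sqrt(10).
At 2/3 + (1/3)*sqrt(10): a pole of order 3; residue -31779/25123888 - (167644053/200991104000)*sqrt(10).


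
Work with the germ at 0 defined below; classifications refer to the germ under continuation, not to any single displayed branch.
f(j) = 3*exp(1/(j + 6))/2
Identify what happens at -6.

The exponent 1/(j - (-6)) has a pole at -6, so exp(1/(j - (-6))) takes every nonzero value near it: an essential singularity (not a pole of any order).

The point is an essential singularity.


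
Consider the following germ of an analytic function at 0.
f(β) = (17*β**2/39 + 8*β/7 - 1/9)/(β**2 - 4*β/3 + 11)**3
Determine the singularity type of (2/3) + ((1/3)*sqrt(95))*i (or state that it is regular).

The denominator factor β**2 - 4*β/3 + 11 vanishes at (2/3) + ((1/3)*sqrt(95))*i and appears to the power 3; the numerator there equals (-710/189) + ((1412/2457)*sqrt(95))*i, nonzero, and no other factor vanishes.
Hence a pole whose order is the multiplicity, 3.

The point is a pole of order 3.


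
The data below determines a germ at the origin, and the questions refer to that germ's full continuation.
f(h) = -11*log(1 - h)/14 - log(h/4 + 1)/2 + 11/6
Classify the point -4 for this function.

The term (-1/2)*log(1 - h/(-4)) has argument 1 - -4/(-4) = 0 at -4: a logarithmic (infinitely-sheeted) branch point; the remaining terms are analytic or single-valued there.

The point is a logarithmic branch point.


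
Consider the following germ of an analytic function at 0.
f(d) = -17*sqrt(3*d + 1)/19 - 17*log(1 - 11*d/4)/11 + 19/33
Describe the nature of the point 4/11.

The point is a logarithmic branch point.

The term (-17/11)*log(1 - d/(4/11)) has argument 1 - 4/11/(4/11) = 0 at 4/11: a logarithmic (infinitely-sheeted) branch point; the remaining terms are analytic or single-valued there.


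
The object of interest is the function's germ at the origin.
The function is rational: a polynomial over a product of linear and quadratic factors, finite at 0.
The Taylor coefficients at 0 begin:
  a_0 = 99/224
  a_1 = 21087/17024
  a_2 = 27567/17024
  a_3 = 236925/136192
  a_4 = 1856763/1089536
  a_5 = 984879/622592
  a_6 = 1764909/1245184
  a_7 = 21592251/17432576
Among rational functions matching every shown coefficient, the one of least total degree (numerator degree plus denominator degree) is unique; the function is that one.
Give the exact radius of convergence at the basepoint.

No rational of total degree below 5 reproduces all 8 coefficients; solving the [2/3] Pade equations on them gives f(ε) = (ε**2 - 11*ε/19 - 22/21)/(ε - 4/3)**3, whose expansion matches every shown term.
Denominator factor (ε - 4/3)^3: pole of order 3 at 4/3, modulus 4/3.
The radius of convergence is the smallest modulus among the singular points: 4/3.

The radius of convergence is 4/3.


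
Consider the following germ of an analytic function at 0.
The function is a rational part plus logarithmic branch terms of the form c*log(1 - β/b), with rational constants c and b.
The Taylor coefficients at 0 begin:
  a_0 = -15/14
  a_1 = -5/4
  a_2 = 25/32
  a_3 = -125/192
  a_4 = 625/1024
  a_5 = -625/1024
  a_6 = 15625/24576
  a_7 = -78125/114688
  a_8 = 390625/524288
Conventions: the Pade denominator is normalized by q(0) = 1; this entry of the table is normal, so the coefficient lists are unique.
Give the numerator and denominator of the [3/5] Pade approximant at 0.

Taylor coefficients needed (read off): a_0 = -15/14, a_1 = -5/4, a_2 = 25/32, a_3 = -125/192, a_4 = 625/1024, a_5 = -625/1024, a_6 = 15625/24576, a_7 = -78125/114688, a_8 = 390625/524288.
Write the denominator as Q(β) = 1 + q1*β + q2*β^2 + q3*β^3 + q4*β^4 + q5*β^5. Requiring Q*f - P = O(β^9) with deg P <= 3 kills the coefficients of β^4..β^8 in Q*f:
  β^4: a_4 + q1*a_3 + q2*a_2 + q3*a_1 + q4*a_0 = 0, i.e. 625/1024 + (-125/192)*q1 + (25/32)*q2 + (-5/4)*q3 + (-15/14)*q4 = 0.
  β^5: a_5 + q1*a_4 + q2*a_3 + q3*a_2 + q4*a_1 + q5*a_0 = 0, i.e. -625/1024 + (625/1024)*q1 + (-125/192)*q2 + (25/32)*q3 + (-5/4)*q4 + (-15/14)*q5 = 0.
  β^6: a_6 + q1*a_5 + q2*a_4 + q3*a_3 + q4*a_2 + q5*a_1 = 0, i.e. 15625/24576 + (-625/1024)*q1 + (625/1024)*q2 + (-125/192)*q3 + (25/32)*q4 + (-5/4)*q5 = 0.
  β^7: a_7 + q1*a_6 + q2*a_5 + q3*a_4 + q4*a_3 + q5*a_2 = 0, i.e. -78125/114688 + (15625/24576)*q1 + (-625/1024)*q2 + (625/1024)*q3 + (-125/192)*q4 + (25/32)*q5 = 0.
  β^8: a_8 + q1*a_7 + q2*a_6 + q3*a_5 + q4*a_4 + q5*a_3 = 0, i.e. 390625/524288 + (-78125/114688)*q1 + (15625/24576)*q2 + (-625/1024)*q3 + (625/1024)*q4 + (-125/192)*q5 = 0.
Solving this linear system: q1 = 107895/47536, q2 = 1014375/665504, q3 = 1415875/5324032, q4 = -6375/760576, q5 = 20625/24338432.
The numerator is Q*f truncated at degree 3: P0 = a_0 = -15/14; P1 = a_1 + q1*a_0 = -2450305/665504; P2 = a_2 + q1*a_1 + q2*a_0 = -17185475/4658528; P3 = a_3 + q1*a_2 + q2*a_1 + q3*a_0 = -119408375/111804672.

The Pade approximant has numerator coefficients [-15/14, -2450305/665504, -17185475/4658528, -119408375/111804672]; denominator coefficients [1, 107895/47536, 1014375/665504, 1415875/5324032, -6375/760576, 20625/24338432].


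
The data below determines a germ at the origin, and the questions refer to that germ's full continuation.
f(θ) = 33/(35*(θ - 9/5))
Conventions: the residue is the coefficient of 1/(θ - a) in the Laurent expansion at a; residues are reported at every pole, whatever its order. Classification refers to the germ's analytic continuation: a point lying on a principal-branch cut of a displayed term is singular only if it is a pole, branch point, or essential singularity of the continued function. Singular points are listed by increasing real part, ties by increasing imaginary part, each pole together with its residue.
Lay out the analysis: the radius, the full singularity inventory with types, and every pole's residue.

Denominator factor (θ - 9/5): pole of order 1 at 9/5, modulus 9/5.
The radius of convergence is the smallest modulus among the singular points: 9/5.
At the order-1 pole 9/5 set g(θ) = (θ - (9/5))*f(θ) = 33/35.
Simple pole: residue = g(a) at a = 9/5, which is 33/35.

Radius of convergence at 0: 9/5.
At 9/5: a pole of order 1; residue 33/35.


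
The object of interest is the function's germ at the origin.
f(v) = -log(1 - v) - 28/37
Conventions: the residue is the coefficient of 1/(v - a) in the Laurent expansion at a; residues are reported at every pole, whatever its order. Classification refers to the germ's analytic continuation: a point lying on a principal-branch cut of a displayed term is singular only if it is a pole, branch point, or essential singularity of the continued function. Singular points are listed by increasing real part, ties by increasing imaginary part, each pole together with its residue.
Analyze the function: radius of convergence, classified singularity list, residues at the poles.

Radius of convergence at 0: 1.
At 1: a logarithmic branch point.

Branch term (-1)*log(1 - v/(1)): its argument vanishes at v = 1, a logarithmic branch point, modulus 1.
The radius of convergence is the smallest modulus among the singular points: 1.


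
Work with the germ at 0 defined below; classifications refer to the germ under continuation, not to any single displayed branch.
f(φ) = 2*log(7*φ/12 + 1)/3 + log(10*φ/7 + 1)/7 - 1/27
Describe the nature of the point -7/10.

The point is a logarithmic branch point.

The term (1/7)*log(1 - φ/(-7/10)) has argument 1 - -7/10/(-7/10) = 0 at -7/10: a logarithmic (infinitely-sheeted) branch point; the remaining terms are analytic or single-valued there.


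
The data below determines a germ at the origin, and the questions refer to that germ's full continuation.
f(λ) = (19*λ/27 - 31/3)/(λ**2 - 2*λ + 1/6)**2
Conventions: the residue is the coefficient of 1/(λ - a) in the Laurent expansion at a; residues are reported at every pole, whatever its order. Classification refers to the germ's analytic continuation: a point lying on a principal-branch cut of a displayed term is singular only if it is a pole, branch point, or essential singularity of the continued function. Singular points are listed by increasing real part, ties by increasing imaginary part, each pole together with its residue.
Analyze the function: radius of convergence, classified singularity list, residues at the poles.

Radius of convergence at 0: 1 - (1/6)*sqrt(30).
At 1 - (1/6)*sqrt(30): a pole of order 2; residue -(26/45)*sqrt(30).
At 1 + (1/6)*sqrt(30): a pole of order 2; residue (26/45)*sqrt(30).

Denominator factor (λ**2 - 2*λ + 1/6)^2: discriminant 10/3, real irrational roots 1 + (1/6)*sqrt(30) and 1 - (1/6)*sqrt(30); poles of order 2, moduli 1 + (1/6)*sqrt(30) and 1 - (1/6)*sqrt(30).
The radius of convergence is the smallest modulus among the singular points: 1 - (1/6)*sqrt(30).
The factor λ**2 - 2*λ + 1/6 splits as (λ - a)(λ - a') with a = 1 - (1/6)*sqrt(30), a' = 1 + (1/6)*sqrt(30). At the order-2 pole a set g(λ) = (λ - a)^2*f(λ) = [19*λ/27 - 31/3] / (λ - a')^2.
Order-2 pole: residue = g'(a); g'(1 - (1/6)*sqrt(30)) = -(26/45)*sqrt(30), so the residue is -(26/45)*sqrt(30).
The factor λ**2 - 2*λ + 1/6 splits as (λ - a)(λ - a') with a = 1 + (1/6)*sqrt(30), a' = 1 - (1/6)*sqrt(30). At the order-2 pole a set g(λ) = (λ - a)^2*f(λ) = [19*λ/27 - 31/3] / (λ - a')^2.
Order-2 pole: residue = g'(a); g'(1 + (1/6)*sqrt(30)) = (26/45)*sqrt(30), so the residue is (26/45)*sqrt(30).
List the singular points by increasing real part (a conjugate pair: the negative imaginary part first).


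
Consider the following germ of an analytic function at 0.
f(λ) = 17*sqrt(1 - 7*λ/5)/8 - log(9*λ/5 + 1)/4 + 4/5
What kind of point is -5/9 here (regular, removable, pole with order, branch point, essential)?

The point is a logarithmic branch point.

The term (-1/4)*log(1 - λ/(-5/9)) has argument 1 - -5/9/(-5/9) = 0 at -5/9: a logarithmic (infinitely-sheeted) branch point; the remaining terms are analytic or single-valued there.


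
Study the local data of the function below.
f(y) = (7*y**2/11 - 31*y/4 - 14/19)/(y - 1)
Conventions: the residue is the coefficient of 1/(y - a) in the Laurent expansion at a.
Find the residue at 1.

The residue is -6563/836.

At the order-1 pole 1 set g(y) = (y - (1))*f(y) = 7*y**2/11 - 31*y/4 - 14/19.
Simple pole: residue = g(a) at a = 1, which is -6563/836.


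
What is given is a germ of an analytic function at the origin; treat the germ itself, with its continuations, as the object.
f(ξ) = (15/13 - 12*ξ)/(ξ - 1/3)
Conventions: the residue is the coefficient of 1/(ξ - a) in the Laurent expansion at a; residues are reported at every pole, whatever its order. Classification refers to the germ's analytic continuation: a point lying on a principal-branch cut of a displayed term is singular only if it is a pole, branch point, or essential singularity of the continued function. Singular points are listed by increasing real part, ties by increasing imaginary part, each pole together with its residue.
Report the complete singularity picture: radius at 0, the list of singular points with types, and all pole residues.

Radius of convergence at 0: 1/3.
At 1/3: a pole of order 1; residue -37/13.

Denominator factor (ξ - 1/3): pole of order 1 at 1/3, modulus 1/3.
The radius of convergence is the smallest modulus among the singular points: 1/3.
At the order-1 pole 1/3 set g(ξ) = (ξ - (1/3))*f(ξ) = 15/13 - 12*ξ.
Simple pole: residue = g(a) at a = 1/3, which is -37/13.


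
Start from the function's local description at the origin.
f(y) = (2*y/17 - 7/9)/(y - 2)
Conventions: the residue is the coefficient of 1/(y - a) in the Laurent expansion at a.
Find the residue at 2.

At the order-1 pole 2 set g(y) = (y - (2))*f(y) = 2*y/17 - 7/9.
Simple pole: residue = g(a) at a = 2, which is -83/153.

The residue is -83/153.


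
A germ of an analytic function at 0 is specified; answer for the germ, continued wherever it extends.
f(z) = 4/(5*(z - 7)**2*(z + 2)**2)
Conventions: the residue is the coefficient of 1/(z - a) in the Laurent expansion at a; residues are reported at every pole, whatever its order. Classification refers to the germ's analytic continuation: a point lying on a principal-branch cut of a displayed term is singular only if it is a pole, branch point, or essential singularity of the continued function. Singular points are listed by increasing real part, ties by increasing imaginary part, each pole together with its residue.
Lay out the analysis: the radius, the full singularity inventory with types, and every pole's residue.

Denominator factor (z + 2)^2: pole of order 2 at -2, modulus 2.
Denominator factor (z - 7)^2: pole of order 2 at 7, modulus 7.
The radius of convergence is the smallest modulus among the singular points: 2.
At the order-2 pole -2 set g(z) = (z - (-2))^2*f(z) = 4/(5*(z - 7)**2).
Order-2 pole: residue = g'(a); g'(-2) = 8/3645, so the residue is 8/3645.
At the order-2 pole 7 set g(z) = (z - (7))^2*f(z) = 4/(5*(z + 2)**2).
Order-2 pole: residue = g'(a); g'(7) = -8/3645, so the residue is -8/3645.
List the singular points by increasing real part (a conjugate pair: the negative imaginary part first).

Radius of convergence at 0: 2.
At -2: a pole of order 2; residue 8/3645.
At 7: a pole of order 2; residue -8/3645.


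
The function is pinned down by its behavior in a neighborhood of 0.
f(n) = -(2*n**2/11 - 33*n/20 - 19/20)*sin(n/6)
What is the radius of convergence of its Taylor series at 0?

The radius of convergence is infinite.

The factor -sin(n/6) is entire and contributes no finite singular point.
The polynomial part has no poles.
No finite singular points: the Taylor series at 0 converges everywhere.


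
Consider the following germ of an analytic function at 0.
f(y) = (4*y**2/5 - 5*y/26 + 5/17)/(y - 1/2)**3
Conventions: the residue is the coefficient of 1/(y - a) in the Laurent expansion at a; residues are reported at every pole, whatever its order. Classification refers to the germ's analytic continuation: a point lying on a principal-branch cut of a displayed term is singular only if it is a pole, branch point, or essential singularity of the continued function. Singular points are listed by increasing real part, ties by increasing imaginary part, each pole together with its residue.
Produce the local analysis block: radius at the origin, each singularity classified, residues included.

Denominator factor (y - 1/2)^3: pole of order 3 at 1/2, modulus 1/2.
The radius of convergence is the smallest modulus among the singular points: 1/2.
At the order-3 pole 1/2 set g(y) = (y - (1/2))^3*f(y) = 4*y**2/5 - 5*y/26 + 5/17.
Order-3 pole: residue = g''(a)/2; g''(1/2) = 8/5, so the residue is 4/5.

Radius of convergence at 0: 1/2.
At 1/2: a pole of order 3; residue 4/5.


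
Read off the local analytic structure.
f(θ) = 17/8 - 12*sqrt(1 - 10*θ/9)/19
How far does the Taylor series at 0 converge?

The radius of convergence is 9/10.

Branch term (-12/19)*sqrt(1 - θ/(9/10)): its argument vanishes at θ = 9/10, a square-root branch point, modulus 9/10.
The radius of convergence is the smallest modulus among the singular points: 9/10.


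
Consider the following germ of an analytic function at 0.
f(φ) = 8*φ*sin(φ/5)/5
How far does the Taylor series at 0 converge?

The factor sin(φ/5) is entire and contributes no finite singular point.
The polynomial part has no poles.
No finite singular points: the Taylor series at 0 converges everywhere.

The radius of convergence is infinite.


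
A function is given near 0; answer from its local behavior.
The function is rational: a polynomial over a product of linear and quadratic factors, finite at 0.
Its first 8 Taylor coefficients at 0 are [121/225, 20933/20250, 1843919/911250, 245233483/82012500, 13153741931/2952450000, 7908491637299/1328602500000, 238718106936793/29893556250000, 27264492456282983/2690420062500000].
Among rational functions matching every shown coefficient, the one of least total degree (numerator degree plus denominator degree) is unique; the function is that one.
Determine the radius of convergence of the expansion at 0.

No rational of total degree below 4 reproduces all 8 coefficients; solving the [0/4] Pade equations on them gives f(v) = -2/(3*(v - 10/11)**2*(v**2 - 5*v/12 - 3/2)), whose expansion matches every shown term.
Denominator factor (v - 10/11)^2: pole of order 2 at 10/11, modulus 10/11.
Denominator factor (v**2 - 5*v/12 - 3/2): discriminant 889/144, real irrational roots 5/24 + (1/24)*sqrt(889) and 5/24 - (1/24)*sqrt(889); poles of order 1, moduli 5/24 + (1/24)*sqrt(889) and -5/24 + (1/24)*sqrt(889).
The radius of convergence is the smallest modulus among the singular points: 10/11.

The radius of convergence is 10/11.


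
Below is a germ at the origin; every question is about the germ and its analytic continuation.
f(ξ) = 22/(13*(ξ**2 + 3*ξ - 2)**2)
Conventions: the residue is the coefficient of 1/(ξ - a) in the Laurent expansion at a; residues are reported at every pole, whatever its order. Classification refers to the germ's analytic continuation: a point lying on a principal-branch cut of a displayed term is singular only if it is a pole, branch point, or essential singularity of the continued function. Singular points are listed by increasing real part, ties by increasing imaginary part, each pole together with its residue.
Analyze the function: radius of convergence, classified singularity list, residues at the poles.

Radius of convergence at 0: -3/2 + (1/2)*sqrt(17).
At -3/2 - (1/2)*sqrt(17): a pole of order 2; residue (44/3757)*sqrt(17).
At -3/2 + (1/2)*sqrt(17): a pole of order 2; residue -(44/3757)*sqrt(17).

Denominator factor (ξ**2 + 3*ξ - 2)^2: discriminant 17, real irrational roots -3/2 + (1/2)*sqrt(17) and -3/2 - (1/2)*sqrt(17); poles of order 2, moduli -3/2 + (1/2)*sqrt(17) and 3/2 + (1/2)*sqrt(17).
The radius of convergence is the smallest modulus among the singular points: -3/2 + (1/2)*sqrt(17).
The factor ξ**2 + 3*ξ - 2 splits as (ξ - a)(ξ - a') with a = -3/2 - (1/2)*sqrt(17), a' = -3/2 + (1/2)*sqrt(17). At the order-2 pole a set g(ξ) = (ξ - a)^2*f(ξ) = [22/13] / (ξ - a')^2.
Order-2 pole: residue = g'(a); g'(-3/2 - (1/2)*sqrt(17)) = (44/3757)*sqrt(17), so the residue is (44/3757)*sqrt(17).
The factor ξ**2 + 3*ξ - 2 splits as (ξ - a)(ξ - a') with a = -3/2 + (1/2)*sqrt(17), a' = -3/2 - (1/2)*sqrt(17). At the order-2 pole a set g(ξ) = (ξ - a)^2*f(ξ) = [22/13] / (ξ - a')^2.
Order-2 pole: residue = g'(a); g'(-3/2 + (1/2)*sqrt(17)) = -(44/3757)*sqrt(17), so the residue is -(44/3757)*sqrt(17).
List the singular points by increasing real part (a conjugate pair: the negative imaginary part first).


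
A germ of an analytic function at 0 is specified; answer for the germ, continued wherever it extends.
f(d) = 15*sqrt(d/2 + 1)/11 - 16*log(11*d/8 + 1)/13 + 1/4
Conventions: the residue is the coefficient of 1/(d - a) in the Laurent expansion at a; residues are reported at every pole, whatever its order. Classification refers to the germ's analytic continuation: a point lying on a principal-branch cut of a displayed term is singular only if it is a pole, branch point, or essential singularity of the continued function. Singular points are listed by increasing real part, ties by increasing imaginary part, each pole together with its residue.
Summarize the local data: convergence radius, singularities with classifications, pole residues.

Radius of convergence at 0: 8/11.
At -2: an algebraic (square-root) branch point.
At -8/11: a logarithmic branch point.

Branch term (-16/13)*log(1 - d/(-8/11)): its argument vanishes at d = -8/11, a logarithmic branch point, modulus 8/11.
Branch term (15/11)*sqrt(1 - d/(-2)): its argument vanishes at d = -2, a square-root branch point, modulus 2.
The radius of convergence is the smallest modulus among the singular points: 8/11.
List the singular points by increasing real part (a conjugate pair: the negative imaginary part first).


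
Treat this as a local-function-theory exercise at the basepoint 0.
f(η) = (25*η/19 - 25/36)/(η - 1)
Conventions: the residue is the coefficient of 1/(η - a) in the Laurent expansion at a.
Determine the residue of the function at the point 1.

The residue is 425/684.

At the order-1 pole 1 set g(η) = (η - (1))*f(η) = 25*η/19 - 25/36.
Simple pole: residue = g(a) at a = 1, which is 425/684.


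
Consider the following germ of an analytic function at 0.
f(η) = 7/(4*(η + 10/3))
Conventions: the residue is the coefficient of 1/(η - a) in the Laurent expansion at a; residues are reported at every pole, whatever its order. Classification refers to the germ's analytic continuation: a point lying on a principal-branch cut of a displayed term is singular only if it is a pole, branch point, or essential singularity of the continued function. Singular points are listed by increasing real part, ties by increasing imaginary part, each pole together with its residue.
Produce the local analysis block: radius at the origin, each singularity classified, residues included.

Denominator factor (η + 10/3): pole of order 1 at -10/3, modulus 10/3.
The radius of convergence is the smallest modulus among the singular points: 10/3.
At the order-1 pole -10/3 set g(η) = (η - (-10/3))*f(η) = 7/4.
Simple pole: residue = g(a) at a = -10/3, which is 7/4.

Radius of convergence at 0: 10/3.
At -10/3: a pole of order 1; residue 7/4.


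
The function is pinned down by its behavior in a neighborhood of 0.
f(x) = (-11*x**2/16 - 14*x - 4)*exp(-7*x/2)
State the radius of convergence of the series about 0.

The factor exp(-7*x/2) is entire and contributes no finite singular point.
The polynomial part has no poles.
No finite singular points: the Taylor series at 0 converges everywhere.

The radius of convergence is infinite.


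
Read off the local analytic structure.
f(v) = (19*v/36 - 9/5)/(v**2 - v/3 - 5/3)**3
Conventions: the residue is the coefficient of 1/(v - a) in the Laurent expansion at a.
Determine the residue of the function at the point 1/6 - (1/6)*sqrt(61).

The factor v**2 - v/3 - 5/3 splits as (v - a)(v - a') with a = 1/6 - (1/6)*sqrt(61), a' = 1/6 + (1/6)*sqrt(61). At the order-3 pole a set g(v) = (v - a)^3*f(v) = [19*v/36 - 9/5] / (v - a')^3.
Order-3 pole: residue = g''(a)/2; g''(1/6 - (1/6)*sqrt(61)) = (49923/2269810)*sqrt(61), so the residue is (49923/4539620)*sqrt(61).

The residue is (49923/4539620)*sqrt(61).


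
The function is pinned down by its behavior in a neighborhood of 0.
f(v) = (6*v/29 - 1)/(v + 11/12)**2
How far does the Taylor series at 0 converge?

The radius of convergence is 11/12.

Denominator factor (v + 11/12)^2: pole of order 2 at -11/12, modulus 11/12.
The radius of convergence is the smallest modulus among the singular points: 11/12.


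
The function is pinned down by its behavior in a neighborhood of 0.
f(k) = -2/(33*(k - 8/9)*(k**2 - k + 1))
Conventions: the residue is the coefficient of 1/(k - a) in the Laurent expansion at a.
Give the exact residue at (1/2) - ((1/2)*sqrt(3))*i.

The residue is (27/803) + ((7/803)*sqrt(3))*i.

The factor k**2 - k + 1 splits as (k - a)(k - a') with a = (1/2) - ((1/2)*sqrt(3))*i, a' = (1/2) + ((1/2)*sqrt(3))*i. At the order-1 pole a set g(k) = (k - a)*f(k) = [-2/(33*(k - 8/9))] / (k - a').
Simple pole: residue = g(a) at a = (1/2) - ((1/2)*sqrt(3))*i, which is (27/803) + ((7/803)*sqrt(3))*i.


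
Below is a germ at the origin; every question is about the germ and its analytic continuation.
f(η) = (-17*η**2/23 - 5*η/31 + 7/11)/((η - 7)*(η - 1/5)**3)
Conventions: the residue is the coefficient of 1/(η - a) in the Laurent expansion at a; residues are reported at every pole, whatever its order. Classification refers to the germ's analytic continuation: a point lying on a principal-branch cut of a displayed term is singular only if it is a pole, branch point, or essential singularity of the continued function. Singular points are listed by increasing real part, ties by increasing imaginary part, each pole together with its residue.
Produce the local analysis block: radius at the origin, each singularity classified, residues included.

Denominator factor (η - 1/5)^3: pole of order 3 at 1/5, modulus 1/5.
Denominator factor (η - 7): pole of order 1 at 7, modulus 7.
The radius of convergence is the smallest modulus among the singular points: 1/5.
At the order-3 pole 1/5 set g(η) = (η - (1/5))^3*f(η) = (-17*η**2/23 - 5*η/31 + 7/11)/(η - 7).
Order-3 pole: residue = g''(a)/2; g''(1/5) = 35989625/154130636, so the residue is 35989625/308261272.
At the order-1 pole 7 set g(η) = (η - (7))*f(η) = (-17*η**2/23 - 5*η/31 + 7/11)/(η - 1/5)**3.
Simple pole: residue = g(a) at a = 7, which is -35989625/308261272.
List the singular points by increasing real part (a conjugate pair: the negative imaginary part first).

Radius of convergence at 0: 1/5.
At 1/5: a pole of order 3; residue 35989625/308261272.
At 7: a pole of order 1; residue -35989625/308261272.


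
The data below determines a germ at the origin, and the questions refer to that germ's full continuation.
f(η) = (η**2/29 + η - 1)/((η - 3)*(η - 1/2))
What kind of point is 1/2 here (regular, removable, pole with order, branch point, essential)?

The denominator factor η - 1/2 vanishes at 1/2 and appears to the power 1; the numerator there equals -57/116, nonzero, and no other factor vanishes.
Hence a pole whose order is the multiplicity, 1.

The point is a pole of order 1.


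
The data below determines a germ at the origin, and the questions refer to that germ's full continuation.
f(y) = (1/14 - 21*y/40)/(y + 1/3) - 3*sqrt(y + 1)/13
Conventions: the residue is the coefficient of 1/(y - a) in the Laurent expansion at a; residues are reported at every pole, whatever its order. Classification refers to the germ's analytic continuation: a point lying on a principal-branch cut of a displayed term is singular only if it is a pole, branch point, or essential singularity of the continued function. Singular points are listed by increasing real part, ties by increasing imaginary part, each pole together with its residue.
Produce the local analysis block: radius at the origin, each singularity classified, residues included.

Radius of convergence at 0: 1/3.
At -1: an algebraic (square-root) branch point.
At -1/3: a pole of order 1; residue 69/280.

Denominator factor (y + 1/3): pole of order 1 at -1/3, modulus 1/3.
Branch term (-3/13)*sqrt(1 - y/(-1)): its argument vanishes at y = -1, a square-root branch point, modulus 1.
The radius of convergence is the smallest modulus among the singular points: 1/3.
The branch term is analytic at -1/3 and contributes nothing to the residue; only the rational part matters.
At the order-1 pole -1/3 set g(y) = (y - (-1/3))*(rational part) = 1/14 - 21*y/40.
Simple pole: residue = g(a) at a = -1/3, which is 69/280.
List the singular points by increasing real part (a conjugate pair: the negative imaginary part first).


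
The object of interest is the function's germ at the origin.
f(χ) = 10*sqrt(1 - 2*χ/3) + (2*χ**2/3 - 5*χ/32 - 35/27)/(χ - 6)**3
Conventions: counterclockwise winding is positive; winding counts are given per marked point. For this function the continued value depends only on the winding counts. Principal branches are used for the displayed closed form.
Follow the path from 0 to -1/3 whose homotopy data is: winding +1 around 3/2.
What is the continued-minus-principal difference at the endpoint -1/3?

The rational part is single-valued and drops out of the difference; each branch term changes only by its own monodromy.
(10)*sqrt(1 - χ/(3/2)): winding +1 is odd, the square root flips sign, contributing -2*(10)*sqrt(1 - (-1/3)/(3/2)) = -2*(10)*sqrt(11/9) = -(20/3)*sqrt(11).
Summing the contributions at χ = -1/3 gives -(20/3)*sqrt(11).

Continued minus principal equals -(20/3)*sqrt(11).
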